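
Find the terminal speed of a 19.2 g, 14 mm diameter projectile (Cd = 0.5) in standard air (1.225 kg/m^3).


A = pi*(d/2)^2 = pi*(14/2000)^2 = 1.53938e-04 m^2
vt = sqrt(2mg/(Cd*rho*A)) = sqrt(2*0.0192*9.81/(0.5 * 1.225 * 1.53938e-04)) = 63.21 m/s

63.21 m/s


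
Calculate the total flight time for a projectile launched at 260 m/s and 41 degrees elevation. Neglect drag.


T = 2*v0*sin(theta)/g = 2*260*sin(41°)/9.81 = 34.78 s

34.78 s


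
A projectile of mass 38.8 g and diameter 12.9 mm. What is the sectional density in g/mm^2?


SD = m/d^2 = 38.8/12.9^2 = 0.2332 g/mm^2

0.2332 g/mm^2


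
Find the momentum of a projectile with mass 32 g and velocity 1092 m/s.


p = m*v = 0.032*1092 = 34.94 kg·m/s

34.94 kg·m/s


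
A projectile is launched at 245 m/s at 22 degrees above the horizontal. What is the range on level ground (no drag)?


R = v0^2 * sin(2*theta) / g = 245^2 * sin(2*22°) / 9.81 = 4250 m

4250 m


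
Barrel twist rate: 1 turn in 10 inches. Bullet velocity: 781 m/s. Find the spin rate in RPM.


twist_m = 10*0.0254 = 0.254 m
spin = v/twist = 781/0.254 = 3074.803 rev/s
RPM = spin*60 = 3074.803*60 ≈ 184488 RPM

184488 RPM


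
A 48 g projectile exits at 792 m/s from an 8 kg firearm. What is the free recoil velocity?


v_recoil = m_p * v_p / m_gun = 0.048 * 792 / 8 = 4.752 m/s

4.752 m/s


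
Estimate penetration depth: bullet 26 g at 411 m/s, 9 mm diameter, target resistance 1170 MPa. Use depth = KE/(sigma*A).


A = pi*(d/2)^2 = pi*(9/2)^2 = 63.6173 mm^2
E = 0.5*m*v^2 = 0.5*0.026*411^2 = 2195.97 J
depth = E/(sigma*A) = 2195.97 J / (1170 MPa * 63.6173 mm^2) = 2195.97/(1170 * 63.6173) m = 0.029503 m ≈ 29.5 mm

29.5 mm


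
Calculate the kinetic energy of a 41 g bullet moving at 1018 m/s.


E = 0.5*m*v^2 = 0.5*0.041*1018^2 = 21245 J

21245 J


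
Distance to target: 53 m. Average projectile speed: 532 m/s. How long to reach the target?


t = d/v = 53/532 = 0.09962 s

0.09962 s


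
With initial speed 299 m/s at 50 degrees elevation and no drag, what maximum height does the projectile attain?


H = (v0*sin(theta))^2 / (2g) = (299*sin(50°))^2 / (2*9.81) = 2674 m

2674 m


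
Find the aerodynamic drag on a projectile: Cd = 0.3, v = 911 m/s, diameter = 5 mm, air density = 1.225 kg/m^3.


A = pi*(d/2)^2 = pi*(5/2000)^2 = 1.96350e-05 m^2
Fd = 0.5*Cd*rho*A*v^2 = 0.5*0.3*1.225*1.96350e-05*911^2 = 2.994 N

2.994 N


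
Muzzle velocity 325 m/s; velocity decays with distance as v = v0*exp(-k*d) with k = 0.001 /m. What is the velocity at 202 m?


v = v0*exp(-k*d) = 325*exp(-0.001*202) = 265.6 m/s

265.6 m/s


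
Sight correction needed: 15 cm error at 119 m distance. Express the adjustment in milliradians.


1 mrad subtends 1 cm per 10 m of range, so adj = error_cm / (dist_m / 10) = 15 / (119/10) = 1.261 mrad

1.261 mrad


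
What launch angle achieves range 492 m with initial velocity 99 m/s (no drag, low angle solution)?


sin(2*theta) = R*g/v0^2 = 492*9.81/99^2 = 0.492452, theta = arcsin(0.492452)/2 = 14.75°

14.75 degrees


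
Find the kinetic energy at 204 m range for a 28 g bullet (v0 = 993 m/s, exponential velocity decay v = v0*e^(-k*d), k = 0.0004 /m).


v = v0*exp(-k*d) = 993*exp(-0.0004*204) = 915.189 m/s
E = 0.5*m*v^2 = 0.5*0.028*915.189^2 = 11726 J

11726 J


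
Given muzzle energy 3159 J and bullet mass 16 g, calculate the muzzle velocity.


v = sqrt(2*E/m) = sqrt(2*3159/0.016) = 628.4 m/s

628.4 m/s


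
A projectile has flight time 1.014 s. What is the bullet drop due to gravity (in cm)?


drop = 0.5*g*t^2 = 0.5*9.81*1.014^2 = 5.0433 m ≈ 504.3 cm

504.3 cm


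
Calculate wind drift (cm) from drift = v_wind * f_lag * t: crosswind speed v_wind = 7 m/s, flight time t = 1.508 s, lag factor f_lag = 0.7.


drift = v_wind * lag * t = 7 * 0.7 * 1.508 = 7.3892 m ≈ 738.9 cm

738.9 cm


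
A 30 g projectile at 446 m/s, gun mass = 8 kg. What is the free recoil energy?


v_r = m_p*v_p/m_gun = 0.03*446/8 = 1.6725 m/s, E_r = 0.5*m_gun*v_r^2 = 0.5*8*1.6725^2 = 11.19 J

11.19 J


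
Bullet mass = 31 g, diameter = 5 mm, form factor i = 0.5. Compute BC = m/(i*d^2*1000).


BC = m/(i*d^2*1000) = 31/(0.5 * 5^2 * 1000) = 0.00248

0.00248


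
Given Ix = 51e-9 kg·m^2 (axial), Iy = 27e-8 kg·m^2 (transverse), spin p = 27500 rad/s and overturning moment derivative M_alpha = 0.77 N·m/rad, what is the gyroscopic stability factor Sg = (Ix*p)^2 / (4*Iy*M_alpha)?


Sg = Ix^2 * p^2 / (4 * Iy * M_alpha) = (51e-9)^2 * 27500^2 / (4 * 27e-8 * 0.77) = 2.365

2.365


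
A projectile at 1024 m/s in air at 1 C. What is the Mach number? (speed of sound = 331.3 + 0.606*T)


a = 331.3 + 0.606*(1) = 331.906 m/s
M = v/a = 1024/331.906 = 3.085

3.085


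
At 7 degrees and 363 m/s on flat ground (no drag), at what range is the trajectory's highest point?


R = v0^2*sin(2*theta)/g = 363^2*sin(2*7°)/9.81 = 3249.52 m
apex_dist = R/2 = 3249.52/2 = 1625 m

1625 m


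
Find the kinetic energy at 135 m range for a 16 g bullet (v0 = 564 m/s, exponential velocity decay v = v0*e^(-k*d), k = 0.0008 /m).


v = v0*exp(-k*d) = 564*exp(-0.0008*135) = 506.262 m/s
E = 0.5*m*v^2 = 0.5*0.016*506.262^2 = 2050 J

2050 J


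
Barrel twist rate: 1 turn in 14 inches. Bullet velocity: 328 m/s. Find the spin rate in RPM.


twist_m = 14*0.0254 = 0.3556 m
spin = v/twist = 328/0.3556 = 922.3847 rev/s
RPM = spin*60 = 922.3847*60 ≈ 55343 RPM

55343 RPM


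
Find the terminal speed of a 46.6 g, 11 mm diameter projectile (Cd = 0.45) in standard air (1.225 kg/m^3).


A = pi*(d/2)^2 = pi*(11/2000)^2 = 9.50332e-05 m^2
vt = sqrt(2mg/(Cd*rho*A)) = sqrt(2*0.0466*9.81/(0.45 * 1.225 * 9.50332e-05)) = 132.1 m/s

132.1 m/s


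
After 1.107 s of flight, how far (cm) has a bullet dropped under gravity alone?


drop = 0.5*g*t^2 = 0.5*9.81*1.107^2 = 6.01083 m ≈ 601.1 cm

601.1 cm


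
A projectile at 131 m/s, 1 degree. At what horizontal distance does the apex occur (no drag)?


R = v0^2*sin(2*theta)/g = 131^2*sin(2*1°)/9.81 = 61.051 m
apex_dist = R/2 = 61.051/2 = 30.53 m

30.53 m


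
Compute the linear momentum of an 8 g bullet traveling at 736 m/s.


p = m*v = 0.008*736 = 5.888 kg·m/s

5.888 kg·m/s


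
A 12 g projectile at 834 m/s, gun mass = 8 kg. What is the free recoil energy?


v_r = m_p*v_p/m_gun = 0.012*834/8 = 1.251 m/s, E_r = 0.5*m_gun*v_r^2 = 0.5*8*1.251^2 = 6.26 J

6.26 J


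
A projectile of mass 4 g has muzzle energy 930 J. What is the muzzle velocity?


v = sqrt(2*E/m) = sqrt(2*930/0.004) = 681.9 m/s

681.9 m/s


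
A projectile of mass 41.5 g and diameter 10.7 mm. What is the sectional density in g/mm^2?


SD = m/d^2 = 41.5/10.7^2 = 0.3625 g/mm^2

0.3625 g/mm^2


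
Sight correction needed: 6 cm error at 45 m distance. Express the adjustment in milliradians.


1 mrad subtends 1 cm per 10 m of range, so adj = error_cm / (dist_m / 10) = 6 / (45/10) = 1.333 mrad

1.333 mrad


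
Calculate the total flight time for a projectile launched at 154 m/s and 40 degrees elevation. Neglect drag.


T = 2*v0*sin(theta)/g = 2*154*sin(40°)/9.81 = 20.18 s

20.18 s


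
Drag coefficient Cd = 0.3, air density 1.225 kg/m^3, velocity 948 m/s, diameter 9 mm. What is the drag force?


A = pi*(d/2)^2 = pi*(9/2000)^2 = 6.36173e-05 m^2
Fd = 0.5*Cd*rho*A*v^2 = 0.5*0.3*1.225*6.36173e-05*948^2 = 10.51 N

10.51 N


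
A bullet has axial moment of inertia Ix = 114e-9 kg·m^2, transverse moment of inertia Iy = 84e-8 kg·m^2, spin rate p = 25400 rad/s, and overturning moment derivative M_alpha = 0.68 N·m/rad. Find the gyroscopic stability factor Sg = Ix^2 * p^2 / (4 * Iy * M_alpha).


Sg = Ix^2 * p^2 / (4 * Iy * M_alpha) = (114e-9)^2 * 25400^2 / (4 * 84e-8 * 0.68) = 3.67

3.67


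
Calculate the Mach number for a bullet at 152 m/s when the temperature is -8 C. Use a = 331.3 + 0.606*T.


a = 331.3 + 0.606*(-8) = 326.452 m/s
M = v/a = 152/326.452 = 0.4656

0.4656


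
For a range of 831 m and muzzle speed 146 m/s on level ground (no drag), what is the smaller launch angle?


sin(2*theta) = R*g/v0^2 = 831*9.81/146^2 = 0.382441, theta = arcsin(0.382441)/2 = 11.24°

11.24 degrees


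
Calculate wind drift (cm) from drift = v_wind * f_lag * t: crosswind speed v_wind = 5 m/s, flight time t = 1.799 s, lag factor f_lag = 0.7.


drift = v_wind * lag * t = 5 * 0.7 * 1.799 = 6.2965 m ≈ 629.6 cm

629.6 cm


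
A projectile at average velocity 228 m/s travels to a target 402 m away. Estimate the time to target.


t = d/v = 402/228 = 1.763 s

1.763 s


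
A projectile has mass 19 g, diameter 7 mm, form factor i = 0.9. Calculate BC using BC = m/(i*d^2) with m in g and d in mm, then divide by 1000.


BC = m/(i*d^2*1000) = 19/(0.9 * 7^2 * 1000) = 0.0004308

0.0004308


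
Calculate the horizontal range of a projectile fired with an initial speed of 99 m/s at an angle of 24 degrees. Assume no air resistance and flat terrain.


R = v0^2 * sin(2*theta) / g = 99^2 * sin(2*24°) / 9.81 = 742.5 m

742.5 m


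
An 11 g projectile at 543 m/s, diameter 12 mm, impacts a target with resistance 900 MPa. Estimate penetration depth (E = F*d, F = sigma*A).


A = pi*(d/2)^2 = pi*(12/2)^2 = 113.097 mm^2
E = 0.5*m*v^2 = 0.5*0.011*543^2 = 1621.67 J
depth = E/(sigma*A) = 1621.67 J / (900 MPa * 113.097 mm^2) = 1621.67/(900 * 113.097) m = 0.0159319 m ≈ 15.93 mm

15.93 mm


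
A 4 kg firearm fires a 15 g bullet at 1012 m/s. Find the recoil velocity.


v_recoil = m_p * v_p / m_gun = 0.015 * 1012 / 4 = 3.795 m/s

3.795 m/s


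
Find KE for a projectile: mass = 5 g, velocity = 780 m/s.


E = 0.5*m*v^2 = 0.5*0.005*780^2 = 1521 J

1521 J


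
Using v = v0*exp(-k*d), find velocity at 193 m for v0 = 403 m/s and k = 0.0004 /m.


v = v0*exp(-k*d) = 403*exp(-0.0004*193) = 373.1 m/s

373.1 m/s


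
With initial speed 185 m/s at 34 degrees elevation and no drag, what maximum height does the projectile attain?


H = (v0*sin(theta))^2 / (2g) = (185*sin(34°))^2 / (2*9.81) = 545.5 m

545.5 m


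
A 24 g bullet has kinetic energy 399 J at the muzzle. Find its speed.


v = sqrt(2*E/m) = sqrt(2*399/0.024) = 182.3 m/s

182.3 m/s


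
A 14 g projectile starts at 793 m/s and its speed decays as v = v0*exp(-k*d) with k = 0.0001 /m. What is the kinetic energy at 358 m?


v = v0*exp(-k*d) = 793*exp(-0.0001*358) = 765.113 m/s
E = 0.5*m*v^2 = 0.5*0.014*765.113^2 = 4098 J

4098 J


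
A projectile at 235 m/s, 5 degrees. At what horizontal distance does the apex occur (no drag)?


R = v0^2*sin(2*theta)/g = 235^2*sin(2*5°)/9.81 = 977.545 m
apex_dist = R/2 = 977.545/2 = 488.8 m

488.8 m


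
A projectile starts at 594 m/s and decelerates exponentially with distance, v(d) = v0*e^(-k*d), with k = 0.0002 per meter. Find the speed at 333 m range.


v = v0*exp(-k*d) = 594*exp(-0.0002*333) = 555.7 m/s

555.7 m/s


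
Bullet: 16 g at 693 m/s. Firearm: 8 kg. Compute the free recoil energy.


v_r = m_p*v_p/m_gun = 0.016*693/8 = 1.386 m/s, E_r = 0.5*m_gun*v_r^2 = 0.5*8*1.386^2 = 7.684 J

7.684 J


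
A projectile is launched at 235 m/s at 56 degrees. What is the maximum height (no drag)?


H = (v0*sin(theta))^2 / (2g) = (235*sin(56°))^2 / (2*9.81) = 1935 m

1935 m


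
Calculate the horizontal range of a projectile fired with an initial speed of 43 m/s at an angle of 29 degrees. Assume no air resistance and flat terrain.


R = v0^2 * sin(2*theta) / g = 43^2 * sin(2*29°) / 9.81 = 159.8 m

159.8 m


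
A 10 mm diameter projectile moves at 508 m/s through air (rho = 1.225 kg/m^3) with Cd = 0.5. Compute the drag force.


A = pi*(d/2)^2 = pi*(10/2000)^2 = 7.85398e-05 m^2
Fd = 0.5*Cd*rho*A*v^2 = 0.5*0.5*1.225*7.85398e-05*508^2 = 6.207 N

6.207 N


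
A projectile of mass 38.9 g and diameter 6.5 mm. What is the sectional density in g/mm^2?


SD = m/d^2 = 38.9/6.5^2 = 0.9207 g/mm^2

0.9207 g/mm^2


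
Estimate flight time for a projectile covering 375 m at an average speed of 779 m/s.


t = d/v = 375/779 = 0.4814 s

0.4814 s


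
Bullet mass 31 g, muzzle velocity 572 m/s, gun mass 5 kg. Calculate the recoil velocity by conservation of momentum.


v_recoil = m_p * v_p / m_gun = 0.031 * 572 / 5 = 3.546 m/s

3.546 m/s


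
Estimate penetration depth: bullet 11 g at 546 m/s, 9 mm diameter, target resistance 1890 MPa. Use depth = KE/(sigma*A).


A = pi*(d/2)^2 = pi*(9/2)^2 = 63.6173 mm^2
E = 0.5*m*v^2 = 0.5*0.011*546^2 = 1639.64 J
depth = E/(sigma*A) = 1639.64 J / (1890 MPa * 63.6173 mm^2) = 1639.64/(1890 * 63.6173) m = 0.0136368 m ≈ 13.64 mm

13.64 mm


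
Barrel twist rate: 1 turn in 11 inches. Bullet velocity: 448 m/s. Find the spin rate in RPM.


twist_m = 11*0.0254 = 0.2794 m
spin = v/twist = 448/0.2794 = 1603.436 rev/s
RPM = spin*60 = 1603.436*60 ≈ 96206 RPM

96206 RPM


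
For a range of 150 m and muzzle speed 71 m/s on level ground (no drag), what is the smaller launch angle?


sin(2*theta) = R*g/v0^2 = 150*9.81/71^2 = 0.291906, theta = arcsin(0.291906)/2 = 8.486°

8.486 degrees


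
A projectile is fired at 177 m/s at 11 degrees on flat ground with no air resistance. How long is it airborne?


T = 2*v0*sin(theta)/g = 2*177*sin(11°)/9.81 = 6.885 s

6.885 s


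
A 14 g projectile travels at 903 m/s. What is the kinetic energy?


E = 0.5*m*v^2 = 0.5*0.014*903^2 = 5708 J

5708 J


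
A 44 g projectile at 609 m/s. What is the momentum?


p = m*v = 0.044*609 = 26.8 kg·m/s

26.8 kg·m/s


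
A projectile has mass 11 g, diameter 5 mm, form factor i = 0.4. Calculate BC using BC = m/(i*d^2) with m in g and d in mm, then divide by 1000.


BC = m/(i*d^2*1000) = 11/(0.4 * 5^2 * 1000) = 0.0011

0.0011


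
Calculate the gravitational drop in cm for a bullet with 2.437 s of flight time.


drop = 0.5*g*t^2 = 0.5*9.81*2.437^2 = 29.1306 m ≈ 2913 cm

2913 cm


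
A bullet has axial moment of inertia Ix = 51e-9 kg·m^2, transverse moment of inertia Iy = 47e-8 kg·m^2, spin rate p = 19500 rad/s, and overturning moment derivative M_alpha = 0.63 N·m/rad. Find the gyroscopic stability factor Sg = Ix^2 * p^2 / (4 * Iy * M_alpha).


Sg = Ix^2 * p^2 / (4 * Iy * M_alpha) = (51e-9)^2 * 19500^2 / (4 * 47e-8 * 0.63) = 0.835

0.835


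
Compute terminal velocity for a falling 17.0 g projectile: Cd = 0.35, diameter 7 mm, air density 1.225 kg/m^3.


A = pi*(d/2)^2 = pi*(7/2000)^2 = 3.84845e-05 m^2
vt = sqrt(2mg/(Cd*rho*A)) = sqrt(2*0.017*9.81/(0.35 * 1.225 * 3.84845e-05)) = 142.2 m/s

142.2 m/s


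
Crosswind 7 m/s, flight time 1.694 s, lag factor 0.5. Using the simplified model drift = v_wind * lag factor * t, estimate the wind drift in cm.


drift = v_wind * lag * t = 7 * 0.5 * 1.694 = 5.929 m ≈ 592.9 cm

592.9 cm


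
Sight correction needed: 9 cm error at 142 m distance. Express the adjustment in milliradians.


1 mrad subtends 1 cm per 10 m of range, so adj = error_cm / (dist_m / 10) = 9 / (142/10) = 0.6338 mrad

0.6338 mrad


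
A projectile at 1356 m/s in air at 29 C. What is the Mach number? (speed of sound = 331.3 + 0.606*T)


a = 331.3 + 0.606*(29) = 348.874 m/s
M = v/a = 1356/348.874 = 3.887

3.887


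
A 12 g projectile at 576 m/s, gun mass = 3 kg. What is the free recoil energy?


v_r = m_p*v_p/m_gun = 0.012*576/3 = 2.304 m/s, E_r = 0.5*m_gun*v_r^2 = 0.5*3*2.304^2 = 7.963 J

7.963 J


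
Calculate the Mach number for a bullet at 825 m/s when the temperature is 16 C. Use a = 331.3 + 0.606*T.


a = 331.3 + 0.606*(16) = 340.996 m/s
M = v/a = 825/340.996 = 2.419

2.419


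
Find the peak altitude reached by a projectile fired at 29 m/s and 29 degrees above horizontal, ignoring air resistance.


H = (v0*sin(theta))^2 / (2g) = (29*sin(29°))^2 / (2*9.81) = 10.07 m

10.07 m


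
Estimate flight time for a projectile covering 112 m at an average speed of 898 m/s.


t = d/v = 112/898 = 0.1247 s

0.1247 s


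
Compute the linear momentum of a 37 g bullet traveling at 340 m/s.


p = m*v = 0.037*340 = 12.58 kg·m/s

12.58 kg·m/s


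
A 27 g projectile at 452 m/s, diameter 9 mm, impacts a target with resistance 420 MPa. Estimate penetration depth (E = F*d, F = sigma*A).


A = pi*(d/2)^2 = pi*(9/2)^2 = 63.6173 mm^2
E = 0.5*m*v^2 = 0.5*0.027*452^2 = 2758.1 J
depth = E/(sigma*A) = 2758.1 J / (420 MPa * 63.6173 mm^2) = 2758.1/(420 * 63.6173) m = 0.103225 m ≈ 103.2 mm

103.2 mm


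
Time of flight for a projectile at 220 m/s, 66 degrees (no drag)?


T = 2*v0*sin(theta)/g = 2*220*sin(66°)/9.81 = 40.97 s

40.97 s


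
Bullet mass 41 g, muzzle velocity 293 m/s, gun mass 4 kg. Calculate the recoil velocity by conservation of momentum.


v_recoil = m_p * v_p / m_gun = 0.041 * 293 / 4 = 3.003 m/s

3.003 m/s


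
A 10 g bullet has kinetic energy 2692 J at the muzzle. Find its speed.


v = sqrt(2*E/m) = sqrt(2*2692/0.01) = 733.8 m/s

733.8 m/s


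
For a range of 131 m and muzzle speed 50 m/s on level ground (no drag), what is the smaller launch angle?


sin(2*theta) = R*g/v0^2 = 131*9.81/50^2 = 0.514044, theta = arcsin(0.514044)/2 = 15.47°

15.47 degrees


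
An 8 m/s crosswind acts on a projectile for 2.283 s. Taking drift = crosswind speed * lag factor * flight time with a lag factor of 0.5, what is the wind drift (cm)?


drift = v_wind * lag * t = 8 * 0.5 * 2.283 = 9.132 m ≈ 913.2 cm

913.2 cm


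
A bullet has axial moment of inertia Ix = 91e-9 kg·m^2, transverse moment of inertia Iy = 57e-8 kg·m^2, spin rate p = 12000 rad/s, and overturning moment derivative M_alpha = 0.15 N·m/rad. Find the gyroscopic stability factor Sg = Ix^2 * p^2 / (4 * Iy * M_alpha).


Sg = Ix^2 * p^2 / (4 * Iy * M_alpha) = (91e-9)^2 * 12000^2 / (4 * 57e-8 * 0.15) = 3.487

3.487


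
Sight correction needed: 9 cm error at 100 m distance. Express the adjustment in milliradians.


1 mrad subtends 1 cm per 10 m of range, so adj = error_cm / (dist_m / 10) = 9 / (100/10) = 0.9 mrad

0.9 mrad


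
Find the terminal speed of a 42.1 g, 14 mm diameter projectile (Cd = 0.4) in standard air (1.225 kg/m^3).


A = pi*(d/2)^2 = pi*(14/2000)^2 = 1.53938e-04 m^2
vt = sqrt(2mg/(Cd*rho*A)) = sqrt(2*0.0421*9.81/(0.4 * 1.225 * 1.53938e-04)) = 104.6 m/s

104.6 m/s


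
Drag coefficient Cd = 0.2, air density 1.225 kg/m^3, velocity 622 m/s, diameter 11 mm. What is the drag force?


A = pi*(d/2)^2 = pi*(11/2000)^2 = 9.50332e-05 m^2
Fd = 0.5*Cd*rho*A*v^2 = 0.5*0.2*1.225*9.50332e-05*622^2 = 4.504 N

4.504 N


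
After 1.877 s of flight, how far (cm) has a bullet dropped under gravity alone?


drop = 0.5*g*t^2 = 0.5*9.81*1.877^2 = 17.2809 m ≈ 1728 cm

1728 cm


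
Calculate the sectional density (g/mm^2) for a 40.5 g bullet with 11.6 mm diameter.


SD = m/d^2 = 40.5/11.6^2 = 0.301 g/mm^2

0.301 g/mm^2


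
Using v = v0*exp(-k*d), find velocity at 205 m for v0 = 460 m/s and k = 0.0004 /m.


v = v0*exp(-k*d) = 460*exp(-0.0004*205) = 423.8 m/s

423.8 m/s


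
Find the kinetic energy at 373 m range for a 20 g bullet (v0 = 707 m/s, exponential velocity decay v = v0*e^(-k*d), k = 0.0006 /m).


v = v0*exp(-k*d) = 707*exp(-0.0006*373) = 565.229 m/s
E = 0.5*m*v^2 = 0.5*0.02*565.229^2 = 3195 J

3195 J


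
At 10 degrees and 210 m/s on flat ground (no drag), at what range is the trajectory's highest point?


R = v0^2*sin(2*theta)/g = 210^2*sin(2*10°)/9.81 = 1537.52 m
apex_dist = R/2 = 1537.52/2 = 768.8 m

768.8 m


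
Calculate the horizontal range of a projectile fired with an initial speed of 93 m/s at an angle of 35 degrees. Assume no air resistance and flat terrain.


R = v0^2 * sin(2*theta) / g = 93^2 * sin(2*35°) / 9.81 = 828.5 m

828.5 m


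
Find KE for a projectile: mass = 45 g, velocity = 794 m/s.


E = 0.5*m*v^2 = 0.5*0.045*794^2 = 14185 J

14185 J


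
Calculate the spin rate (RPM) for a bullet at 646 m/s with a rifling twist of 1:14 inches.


twist_m = 14*0.0254 = 0.3556 m
spin = v/twist = 646/0.3556 = 1816.648 rev/s
RPM = spin*60 = 1816.648*60 ≈ 108999 RPM

108999 RPM


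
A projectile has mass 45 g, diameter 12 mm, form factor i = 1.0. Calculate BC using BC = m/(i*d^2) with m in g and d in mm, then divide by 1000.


BC = m/(i*d^2*1000) = 45/(1.0 * 12^2 * 1000) = 0.0003125

0.0003125


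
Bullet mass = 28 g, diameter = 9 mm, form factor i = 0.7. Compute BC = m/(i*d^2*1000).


BC = m/(i*d^2*1000) = 28/(0.7 * 9^2 * 1000) = 0.0004938

0.0004938


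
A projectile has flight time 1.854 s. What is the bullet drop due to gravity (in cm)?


drop = 0.5*g*t^2 = 0.5*9.81*1.854^2 = 16.86 m ≈ 1686 cm

1686 cm


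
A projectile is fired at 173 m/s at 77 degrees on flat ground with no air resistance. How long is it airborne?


T = 2*v0*sin(theta)/g = 2*173*sin(77°)/9.81 = 34.37 s

34.37 s


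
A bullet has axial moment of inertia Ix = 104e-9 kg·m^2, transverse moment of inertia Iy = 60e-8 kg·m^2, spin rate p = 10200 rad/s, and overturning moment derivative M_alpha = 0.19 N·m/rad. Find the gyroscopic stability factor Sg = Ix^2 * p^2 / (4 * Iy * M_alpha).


Sg = Ix^2 * p^2 / (4 * Iy * M_alpha) = (104e-9)^2 * 10200^2 / (4 * 60e-8 * 0.19) = 2.468

2.468


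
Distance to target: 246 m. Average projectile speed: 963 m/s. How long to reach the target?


t = d/v = 246/963 = 0.2555 s

0.2555 s


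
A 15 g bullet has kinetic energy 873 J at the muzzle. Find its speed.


v = sqrt(2*E/m) = sqrt(2*873/0.015) = 341.2 m/s

341.2 m/s


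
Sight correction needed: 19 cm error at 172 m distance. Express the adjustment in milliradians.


1 mrad subtends 1 cm per 10 m of range, so adj = error_cm / (dist_m / 10) = 19 / (172/10) = 1.105 mrad

1.105 mrad


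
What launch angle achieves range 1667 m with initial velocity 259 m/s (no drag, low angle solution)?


sin(2*theta) = R*g/v0^2 = 1667*9.81/259^2 = 0.243784, theta = arcsin(0.243784)/2 = 7.055°

7.055 degrees


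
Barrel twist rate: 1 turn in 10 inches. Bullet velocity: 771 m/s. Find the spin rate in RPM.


twist_m = 10*0.0254 = 0.254 m
spin = v/twist = 771/0.254 = 3035.433 rev/s
RPM = spin*60 = 3035.433*60 ≈ 182126 RPM

182126 RPM


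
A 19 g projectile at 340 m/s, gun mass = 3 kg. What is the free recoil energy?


v_r = m_p*v_p/m_gun = 0.019*340/3 = 2.15333 m/s, E_r = 0.5*m_gun*v_r^2 = 0.5*3*2.15333^2 = 6.955 J

6.955 J


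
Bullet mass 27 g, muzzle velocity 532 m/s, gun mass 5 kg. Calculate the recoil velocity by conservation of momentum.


v_recoil = m_p * v_p / m_gun = 0.027 * 532 / 5 = 2.873 m/s

2.873 m/s


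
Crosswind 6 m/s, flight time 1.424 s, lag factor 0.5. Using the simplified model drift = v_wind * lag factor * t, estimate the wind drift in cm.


drift = v_wind * lag * t = 6 * 0.5 * 1.424 = 4.272 m ≈ 427.2 cm

427.2 cm


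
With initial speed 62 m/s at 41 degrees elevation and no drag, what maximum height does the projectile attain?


H = (v0*sin(theta))^2 / (2g) = (62*sin(41°))^2 / (2*9.81) = 84.33 m

84.33 m


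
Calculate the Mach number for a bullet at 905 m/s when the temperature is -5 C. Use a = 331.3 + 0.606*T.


a = 331.3 + 0.606*(-5) = 328.27 m/s
M = v/a = 905/328.27 = 2.757

2.757


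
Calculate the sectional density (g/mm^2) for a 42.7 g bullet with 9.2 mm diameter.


SD = m/d^2 = 42.7/9.2^2 = 0.5045 g/mm^2

0.5045 g/mm^2


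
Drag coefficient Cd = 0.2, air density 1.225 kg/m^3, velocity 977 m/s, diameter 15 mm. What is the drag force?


A = pi*(d/2)^2 = pi*(15/2000)^2 = 1.76715e-04 m^2
Fd = 0.5*Cd*rho*A*v^2 = 0.5*0.2*1.225*1.76715e-04*977^2 = 20.66 N

20.66 N


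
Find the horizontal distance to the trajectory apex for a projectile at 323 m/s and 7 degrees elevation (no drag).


R = v0^2*sin(2*theta)/g = 323^2*sin(2*7°)/9.81 = 2572.83 m
apex_dist = R/2 = 2572.83/2 = 1286 m

1286 m


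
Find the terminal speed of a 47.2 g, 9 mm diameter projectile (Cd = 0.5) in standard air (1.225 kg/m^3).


A = pi*(d/2)^2 = pi*(9/2000)^2 = 6.36173e-05 m^2
vt = sqrt(2mg/(Cd*rho*A)) = sqrt(2*0.0472*9.81/(0.5 * 1.225 * 6.36173e-05)) = 154.2 m/s

154.2 m/s


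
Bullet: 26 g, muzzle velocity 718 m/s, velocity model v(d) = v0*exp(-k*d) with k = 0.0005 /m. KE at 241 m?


v = v0*exp(-k*d) = 718*exp(-0.0005*241) = 636.491 m/s
E = 0.5*m*v^2 = 0.5*0.026*636.491^2 = 5267 J

5267 J


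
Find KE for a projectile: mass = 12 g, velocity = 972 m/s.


E = 0.5*m*v^2 = 0.5*0.012*972^2 = 5669 J

5669 J


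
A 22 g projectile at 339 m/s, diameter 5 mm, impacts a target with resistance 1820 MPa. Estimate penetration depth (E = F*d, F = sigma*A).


A = pi*(d/2)^2 = pi*(5/2)^2 = 19.635 mm^2
E = 0.5*m*v^2 = 0.5*0.022*339^2 = 1264.13 J
depth = E/(sigma*A) = 1264.13 J / (1820 MPa * 19.635 mm^2) = 1264.13/(1820 * 19.635) m = 0.0353745 m ≈ 35.37 mm

35.37 mm


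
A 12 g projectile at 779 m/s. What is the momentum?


p = m*v = 0.012*779 = 9.348 kg·m/s

9.348 kg·m/s


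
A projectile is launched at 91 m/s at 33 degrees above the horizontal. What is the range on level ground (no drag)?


R = v0^2 * sin(2*theta) / g = 91^2 * sin(2*33°) / 9.81 = 771.2 m

771.2 m


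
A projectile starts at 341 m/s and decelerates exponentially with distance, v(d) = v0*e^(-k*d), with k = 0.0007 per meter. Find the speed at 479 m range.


v = v0*exp(-k*d) = 341*exp(-0.0007*479) = 243.9 m/s

243.9 m/s


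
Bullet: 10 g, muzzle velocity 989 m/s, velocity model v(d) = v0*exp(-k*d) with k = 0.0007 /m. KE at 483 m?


v = v0*exp(-k*d) = 989*exp(-0.0007*483) = 705.28 m/s
E = 0.5*m*v^2 = 0.5*0.01*705.28^2 = 2487 J

2487 J


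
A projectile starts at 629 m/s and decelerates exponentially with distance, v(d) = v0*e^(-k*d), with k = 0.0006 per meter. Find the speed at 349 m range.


v = v0*exp(-k*d) = 629*exp(-0.0006*349) = 510.2 m/s

510.2 m/s


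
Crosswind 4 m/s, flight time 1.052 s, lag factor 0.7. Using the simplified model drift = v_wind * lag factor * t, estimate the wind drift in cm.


drift = v_wind * lag * t = 4 * 0.7 * 1.052 = 2.9456 m ≈ 294.6 cm

294.6 cm


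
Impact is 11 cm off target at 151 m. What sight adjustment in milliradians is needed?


1 mrad subtends 1 cm per 10 m of range, so adj = error_cm / (dist_m / 10) = 11 / (151/10) = 0.7285 mrad

0.7285 mrad


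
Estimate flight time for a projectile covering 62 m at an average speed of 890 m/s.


t = d/v = 62/890 = 0.06966 s

0.06966 s


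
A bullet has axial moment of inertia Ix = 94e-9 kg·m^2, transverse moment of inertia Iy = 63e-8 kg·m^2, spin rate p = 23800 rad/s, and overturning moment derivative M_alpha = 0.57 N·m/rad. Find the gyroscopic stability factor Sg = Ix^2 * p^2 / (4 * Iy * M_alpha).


Sg = Ix^2 * p^2 / (4 * Iy * M_alpha) = (94e-9)^2 * 23800^2 / (4 * 63e-8 * 0.57) = 3.484

3.484


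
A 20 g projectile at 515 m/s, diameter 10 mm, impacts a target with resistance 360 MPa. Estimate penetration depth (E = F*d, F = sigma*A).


A = pi*(d/2)^2 = pi*(10/2)^2 = 78.5398 mm^2
E = 0.5*m*v^2 = 0.5*0.02*515^2 = 2652.25 J
depth = E/(sigma*A) = 2652.25 J / (360 MPa * 78.5398 mm^2) = 2652.25/(360 * 78.5398) m = 0.0938042 m ≈ 93.8 mm

93.8 mm


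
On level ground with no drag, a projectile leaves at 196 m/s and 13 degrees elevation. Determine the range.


R = v0^2 * sin(2*theta) / g = 196^2 * sin(2*13°) / 9.81 = 1717 m

1717 m


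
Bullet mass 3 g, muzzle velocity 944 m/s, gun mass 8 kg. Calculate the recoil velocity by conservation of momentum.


v_recoil = m_p * v_p / m_gun = 0.003 * 944 / 8 = 0.354 m/s

0.354 m/s


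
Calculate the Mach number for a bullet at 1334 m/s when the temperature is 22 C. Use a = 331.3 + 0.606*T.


a = 331.3 + 0.606*(22) = 344.632 m/s
M = v/a = 1334/344.632 = 3.871

3.871


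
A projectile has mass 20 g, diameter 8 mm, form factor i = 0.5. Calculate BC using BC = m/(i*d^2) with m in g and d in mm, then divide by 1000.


BC = m/(i*d^2*1000) = 20/(0.5 * 8^2 * 1000) = 0.000625

0.000625


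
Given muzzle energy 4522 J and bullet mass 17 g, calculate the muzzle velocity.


v = sqrt(2*E/m) = sqrt(2*4522/0.017) = 729.4 m/s

729.4 m/s


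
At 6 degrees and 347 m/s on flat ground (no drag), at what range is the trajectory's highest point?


R = v0^2*sin(2*theta)/g = 347^2*sin(2*6°)/9.81 = 2551.93 m
apex_dist = R/2 = 2551.93/2 = 1276 m

1276 m


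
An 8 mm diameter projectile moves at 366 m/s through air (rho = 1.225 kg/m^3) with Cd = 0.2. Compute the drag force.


A = pi*(d/2)^2 = pi*(8/2000)^2 = 5.02655e-05 m^2
Fd = 0.5*Cd*rho*A*v^2 = 0.5*0.2*1.225*5.02655e-05*366^2 = 0.8248 N

0.8248 N


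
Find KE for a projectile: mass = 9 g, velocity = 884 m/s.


E = 0.5*m*v^2 = 0.5*0.009*884^2 = 3517 J

3517 J


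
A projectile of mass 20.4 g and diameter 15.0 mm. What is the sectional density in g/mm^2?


SD = m/d^2 = 20.4/15.0^2 = 0.09067 g/mm^2

0.09067 g/mm^2


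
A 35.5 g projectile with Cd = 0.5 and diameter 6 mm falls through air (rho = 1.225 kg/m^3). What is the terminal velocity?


A = pi*(d/2)^2 = pi*(6/2000)^2 = 2.82743e-05 m^2
vt = sqrt(2mg/(Cd*rho*A)) = sqrt(2*0.0355*9.81/(0.5 * 1.225 * 2.82743e-05)) = 200.5 m/s

200.5 m/s


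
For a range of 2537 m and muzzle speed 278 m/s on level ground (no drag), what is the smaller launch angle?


sin(2*theta) = R*g/v0^2 = 2537*9.81/278^2 = 0.322033, theta = arcsin(0.322033)/2 = 9.393°

9.393 degrees


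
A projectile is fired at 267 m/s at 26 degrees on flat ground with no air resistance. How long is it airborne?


T = 2*v0*sin(theta)/g = 2*267*sin(26°)/9.81 = 23.86 s

23.86 s


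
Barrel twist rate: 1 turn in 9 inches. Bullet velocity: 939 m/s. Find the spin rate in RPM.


twist_m = 9*0.0254 = 0.2286 m
spin = v/twist = 939/0.2286 = 4107.612 rev/s
RPM = spin*60 = 4107.612*60 ≈ 246457 RPM

246457 RPM


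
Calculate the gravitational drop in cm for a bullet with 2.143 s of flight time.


drop = 0.5*g*t^2 = 0.5*9.81*2.143^2 = 22.526 m ≈ 2253 cm

2253 cm


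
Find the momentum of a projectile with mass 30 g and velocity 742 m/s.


p = m*v = 0.03*742 = 22.26 kg·m/s

22.26 kg·m/s


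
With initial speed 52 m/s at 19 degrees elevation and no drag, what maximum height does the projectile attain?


H = (v0*sin(theta))^2 / (2g) = (52*sin(19°))^2 / (2*9.81) = 14.61 m

14.61 m


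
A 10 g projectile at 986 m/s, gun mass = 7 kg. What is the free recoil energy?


v_r = m_p*v_p/m_gun = 0.01*986/7 = 1.40857 m/s, E_r = 0.5*m_gun*v_r^2 = 0.5*7*1.40857^2 = 6.944 J

6.944 J


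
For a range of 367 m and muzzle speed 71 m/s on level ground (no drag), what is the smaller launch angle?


sin(2*theta) = R*g/v0^2 = 367*9.81/71^2 = 0.714198, theta = arcsin(0.714198)/2 = 22.79°

22.79 degrees


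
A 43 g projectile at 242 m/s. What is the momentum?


p = m*v = 0.043*242 = 10.41 kg·m/s

10.41 kg·m/s


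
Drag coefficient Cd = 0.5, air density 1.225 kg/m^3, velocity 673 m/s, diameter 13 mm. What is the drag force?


A = pi*(d/2)^2 = pi*(13/2000)^2 = 1.32732e-04 m^2
Fd = 0.5*Cd*rho*A*v^2 = 0.5*0.5*1.225*1.32732e-04*673^2 = 18.41 N

18.41 N


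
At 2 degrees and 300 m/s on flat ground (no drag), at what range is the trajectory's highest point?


R = v0^2*sin(2*theta)/g = 300^2*sin(2*2°)/9.81 = 639.968 m
apex_dist = R/2 = 639.968/2 = 320 m

320 m


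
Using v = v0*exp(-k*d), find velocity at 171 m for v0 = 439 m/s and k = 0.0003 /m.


v = v0*exp(-k*d) = 439*exp(-0.0003*171) = 417 m/s

417 m/s


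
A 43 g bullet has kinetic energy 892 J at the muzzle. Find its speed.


v = sqrt(2*E/m) = sqrt(2*892/0.043) = 203.7 m/s

203.7 m/s


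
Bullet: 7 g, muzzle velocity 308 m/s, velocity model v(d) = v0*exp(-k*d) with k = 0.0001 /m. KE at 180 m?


v = v0*exp(-k*d) = 308*exp(-0.0001*180) = 302.506 m/s
E = 0.5*m*v^2 = 0.5*0.007*302.506^2 = 320.3 J

320.3 J


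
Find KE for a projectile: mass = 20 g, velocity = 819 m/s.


E = 0.5*m*v^2 = 0.5*0.02*819^2 = 6708 J

6708 J


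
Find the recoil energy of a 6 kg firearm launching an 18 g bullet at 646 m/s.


v_r = m_p*v_p/m_gun = 0.018*646/6 = 1.938 m/s, E_r = 0.5*m_gun*v_r^2 = 0.5*6*1.938^2 = 11.27 J

11.27 J


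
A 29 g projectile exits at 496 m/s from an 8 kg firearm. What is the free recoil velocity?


v_recoil = m_p * v_p / m_gun = 0.029 * 496 / 8 = 1.798 m/s

1.798 m/s


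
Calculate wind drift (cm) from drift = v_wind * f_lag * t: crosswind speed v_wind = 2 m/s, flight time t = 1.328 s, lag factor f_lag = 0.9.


drift = v_wind * lag * t = 2 * 0.9 * 1.328 = 2.3904 m ≈ 239 cm

239 cm


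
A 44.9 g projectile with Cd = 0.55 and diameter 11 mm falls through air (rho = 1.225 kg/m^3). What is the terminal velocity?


A = pi*(d/2)^2 = pi*(11/2000)^2 = 9.50332e-05 m^2
vt = sqrt(2mg/(Cd*rho*A)) = sqrt(2*0.0449*9.81/(0.55 * 1.225 * 9.50332e-05)) = 117.3 m/s

117.3 m/s


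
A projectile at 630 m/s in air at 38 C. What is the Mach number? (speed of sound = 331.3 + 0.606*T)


a = 331.3 + 0.606*(38) = 354.328 m/s
M = v/a = 630/354.328 = 1.778

1.778


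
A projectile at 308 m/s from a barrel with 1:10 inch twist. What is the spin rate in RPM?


twist_m = 10*0.0254 = 0.254 m
spin = v/twist = 308/0.254 = 1212.598 rev/s
RPM = spin*60 = 1212.598*60 ≈ 72756 RPM

72756 RPM


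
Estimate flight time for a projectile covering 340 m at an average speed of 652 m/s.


t = d/v = 340/652 = 0.5215 s

0.5215 s


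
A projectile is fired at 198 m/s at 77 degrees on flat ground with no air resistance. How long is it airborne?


T = 2*v0*sin(theta)/g = 2*198*sin(77°)/9.81 = 39.33 s

39.33 s


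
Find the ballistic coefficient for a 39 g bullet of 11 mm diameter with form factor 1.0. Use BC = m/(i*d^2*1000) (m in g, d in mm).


BC = m/(i*d^2*1000) = 39/(1.0 * 11^2 * 1000) = 0.0003223

0.0003223


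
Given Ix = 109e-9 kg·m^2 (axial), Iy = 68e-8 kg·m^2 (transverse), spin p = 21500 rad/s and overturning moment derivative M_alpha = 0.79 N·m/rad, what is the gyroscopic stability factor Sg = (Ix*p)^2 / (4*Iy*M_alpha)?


Sg = Ix^2 * p^2 / (4 * Iy * M_alpha) = (109e-9)^2 * 21500^2 / (4 * 68e-8 * 0.79) = 2.556

2.556


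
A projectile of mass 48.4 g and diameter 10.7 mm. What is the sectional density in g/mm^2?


SD = m/d^2 = 48.4/10.7^2 = 0.4227 g/mm^2

0.4227 g/mm^2


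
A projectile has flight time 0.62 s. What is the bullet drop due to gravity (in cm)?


drop = 0.5*g*t^2 = 0.5*9.81*0.62^2 = 1.88548 m ≈ 188.5 cm

188.5 cm


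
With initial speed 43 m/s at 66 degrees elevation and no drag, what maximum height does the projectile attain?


H = (v0*sin(theta))^2 / (2g) = (43*sin(66°))^2 / (2*9.81) = 78.65 m

78.65 m


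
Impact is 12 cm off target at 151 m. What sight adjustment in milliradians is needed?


1 mrad subtends 1 cm per 10 m of range, so adj = error_cm / (dist_m / 10) = 12 / (151/10) = 0.7947 mrad

0.7947 mrad


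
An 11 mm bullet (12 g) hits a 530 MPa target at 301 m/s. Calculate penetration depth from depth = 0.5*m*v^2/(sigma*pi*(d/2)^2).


A = pi*(d/2)^2 = pi*(11/2)^2 = 95.0332 mm^2
E = 0.5*m*v^2 = 0.5*0.012*301^2 = 543.606 J
depth = E/(sigma*A) = 543.606 J / (530 MPa * 95.0332 mm^2) = 543.606/(530 * 95.0332) m = 0.0107928 m ≈ 10.79 mm

10.79 mm


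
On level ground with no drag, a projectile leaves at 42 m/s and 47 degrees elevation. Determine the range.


R = v0^2 * sin(2*theta) / g = 42^2 * sin(2*47°) / 9.81 = 179.4 m

179.4 m


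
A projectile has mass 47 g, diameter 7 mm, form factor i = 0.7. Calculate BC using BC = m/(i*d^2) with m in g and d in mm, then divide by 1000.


BC = m/(i*d^2*1000) = 47/(0.7 * 7^2 * 1000) = 0.00137

0.00137


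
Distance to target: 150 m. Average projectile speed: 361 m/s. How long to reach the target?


t = d/v = 150/361 = 0.4155 s

0.4155 s


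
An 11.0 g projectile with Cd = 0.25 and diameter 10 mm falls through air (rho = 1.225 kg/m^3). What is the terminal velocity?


A = pi*(d/2)^2 = pi*(10/2000)^2 = 7.85398e-05 m^2
vt = sqrt(2mg/(Cd*rho*A)) = sqrt(2*0.011*9.81/(0.25 * 1.225 * 7.85398e-05)) = 94.72 m/s

94.72 m/s


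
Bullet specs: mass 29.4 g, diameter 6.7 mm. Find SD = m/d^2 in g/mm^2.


SD = m/d^2 = 29.4/6.7^2 = 0.6549 g/mm^2

0.6549 g/mm^2


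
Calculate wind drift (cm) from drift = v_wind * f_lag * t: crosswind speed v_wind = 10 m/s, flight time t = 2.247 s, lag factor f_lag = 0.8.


drift = v_wind * lag * t = 10 * 0.8 * 2.247 = 17.976 m ≈ 1798 cm

1798 cm


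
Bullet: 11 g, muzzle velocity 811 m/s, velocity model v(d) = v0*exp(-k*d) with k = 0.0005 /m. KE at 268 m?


v = v0*exp(-k*d) = 811*exp(-0.0005*268) = 709.293 m/s
E = 0.5*m*v^2 = 0.5*0.011*709.293^2 = 2767 J

2767 J


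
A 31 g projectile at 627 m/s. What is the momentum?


p = m*v = 0.031*627 = 19.44 kg·m/s

19.44 kg·m/s


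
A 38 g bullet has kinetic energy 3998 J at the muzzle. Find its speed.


v = sqrt(2*E/m) = sqrt(2*3998/0.038) = 458.7 m/s

458.7 m/s


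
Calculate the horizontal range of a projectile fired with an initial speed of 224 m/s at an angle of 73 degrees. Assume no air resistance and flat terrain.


R = v0^2 * sin(2*theta) / g = 224^2 * sin(2*73°) / 9.81 = 2860 m

2860 m


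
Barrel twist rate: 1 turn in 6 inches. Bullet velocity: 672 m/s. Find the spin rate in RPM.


twist_m = 6*0.0254 = 0.1524 m
spin = v/twist = 672/0.1524 = 4409.449 rev/s
RPM = spin*60 = 4409.449*60 ≈ 264567 RPM

264567 RPM


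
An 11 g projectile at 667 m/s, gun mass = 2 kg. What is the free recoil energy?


v_r = m_p*v_p/m_gun = 0.011*667/2 = 3.6685 m/s, E_r = 0.5*m_gun*v_r^2 = 0.5*2*3.6685^2 = 13.46 J

13.46 J


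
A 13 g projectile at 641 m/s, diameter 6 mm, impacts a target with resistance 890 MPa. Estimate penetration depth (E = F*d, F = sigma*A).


A = pi*(d/2)^2 = pi*(6/2)^2 = 28.2743 mm^2
E = 0.5*m*v^2 = 0.5*0.013*641^2 = 2670.73 J
depth = E/(sigma*A) = 2670.73 J / (890 MPa * 28.2743 mm^2) = 2670.73/(890 * 28.2743) m = 0.106132 m ≈ 106.1 mm

106.1 mm


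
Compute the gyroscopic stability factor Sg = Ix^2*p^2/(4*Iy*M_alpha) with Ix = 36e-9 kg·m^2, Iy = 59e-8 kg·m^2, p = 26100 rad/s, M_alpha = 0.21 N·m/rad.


Sg = Ix^2 * p^2 / (4 * Iy * M_alpha) = (36e-9)^2 * 26100^2 / (4 * 59e-8 * 0.21) = 1.781

1.781


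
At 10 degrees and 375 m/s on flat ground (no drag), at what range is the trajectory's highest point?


R = v0^2*sin(2*theta)/g = 375^2*sin(2*10°)/9.81 = 4902.81 m
apex_dist = R/2 = 4902.81/2 = 2451 m

2451 m


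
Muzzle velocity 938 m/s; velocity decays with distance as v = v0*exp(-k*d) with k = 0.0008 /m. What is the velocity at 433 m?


v = v0*exp(-k*d) = 938*exp(-0.0008*433) = 663.4 m/s

663.4 m/s


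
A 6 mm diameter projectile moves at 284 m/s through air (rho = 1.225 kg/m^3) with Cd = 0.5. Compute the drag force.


A = pi*(d/2)^2 = pi*(6/2000)^2 = 2.82743e-05 m^2
Fd = 0.5*Cd*rho*A*v^2 = 0.5*0.5*1.225*2.82743e-05*284^2 = 0.6984 N

0.6984 N


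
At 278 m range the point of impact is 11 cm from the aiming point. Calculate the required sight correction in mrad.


1 mrad subtends 1 cm per 10 m of range, so adj = error_cm / (dist_m / 10) = 11 / (278/10) = 0.3957 mrad

0.3957 mrad


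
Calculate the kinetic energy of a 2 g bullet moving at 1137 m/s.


E = 0.5*m*v^2 = 0.5*0.002*1137^2 = 1293 J

1293 J


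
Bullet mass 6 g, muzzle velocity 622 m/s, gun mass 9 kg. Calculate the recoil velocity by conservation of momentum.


v_recoil = m_p * v_p / m_gun = 0.006 * 622 / 9 = 0.4147 m/s

0.4147 m/s


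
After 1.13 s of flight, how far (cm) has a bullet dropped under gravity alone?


drop = 0.5*g*t^2 = 0.5*9.81*1.13^2 = 6.26319 m ≈ 626.3 cm

626.3 cm


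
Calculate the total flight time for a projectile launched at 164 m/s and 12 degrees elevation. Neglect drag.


T = 2*v0*sin(theta)/g = 2*164*sin(12°)/9.81 = 6.952 s

6.952 s
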